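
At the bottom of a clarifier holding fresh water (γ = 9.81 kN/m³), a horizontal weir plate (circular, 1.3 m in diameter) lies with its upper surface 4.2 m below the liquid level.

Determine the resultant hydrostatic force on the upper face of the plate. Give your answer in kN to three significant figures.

γ = 9.81 kN/m³.
The plate is horizontal, so pressure is uniform at p = γ·h = 9.81 × 4.2 = 41.202 kN/m².
A = π(0.65)² = 1.32732 m².
F = p·A = 41.202 × 1.32732 = 54.6882 kN.

F ≈ 54.7 kN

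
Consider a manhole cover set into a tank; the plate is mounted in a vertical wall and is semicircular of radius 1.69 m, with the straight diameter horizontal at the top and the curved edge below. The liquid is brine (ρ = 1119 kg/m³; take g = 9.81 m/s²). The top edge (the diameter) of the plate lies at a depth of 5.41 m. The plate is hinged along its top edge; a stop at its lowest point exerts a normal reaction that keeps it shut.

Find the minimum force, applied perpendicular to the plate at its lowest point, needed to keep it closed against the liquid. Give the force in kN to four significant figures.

P ≈ 133.9 kN

γ = ρg = 1119 × 9.81 / 1000 = 10.97739 kN/m³.
The centroid of a semicircle lies 4r/(3π) = 0.717258 m from the diameter, here below the top edge, so the centroid depth is h_c = 5.41 + 0.717258 = 6.12726 m.
A = πr²/2 = π × 1.69²/2 = 4.48635 m².
Resultant F = γ·h_c·A = 10.97739 × 6.12726 × 4.48635 = 301.758 kN.
I_c = (π/8 − 8/(9π))·r⁴ = 0.109757 × 1.69⁴ = 0.895322 m⁴.
Centre of pressure: y_p = y_c + I_c/(y_c·A) = 6.12726 + 0.895322/(6.12726 × 4.48635) = 6.12726 + 0.0325702 = 6.15983 m along the plane.
The resultant acts 0.717258 + 0.0325702 = 0.749828 m (along the plate) below the hinge at the top edge, so the moment about the hinge is M = F × 0.749828 = 301.758 × 0.749828 = 226.267 kN·m.
A normal force at the bottom, 1.69 m from the hinge, must supply this moment: P = 226.267/1.69 = 133.886 kN.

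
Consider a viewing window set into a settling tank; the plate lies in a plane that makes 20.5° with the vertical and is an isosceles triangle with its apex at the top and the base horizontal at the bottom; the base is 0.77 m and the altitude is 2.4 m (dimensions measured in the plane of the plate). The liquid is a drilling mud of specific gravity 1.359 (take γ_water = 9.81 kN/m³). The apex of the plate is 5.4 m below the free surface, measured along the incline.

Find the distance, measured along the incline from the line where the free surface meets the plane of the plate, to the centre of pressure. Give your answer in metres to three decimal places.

γ = 1.359 × 9.81 = 13.33179 kN/m³.
The plate makes 20.5° with the vertical, i.e. θ = 90° − 20.5° = 69.5° to the horizontal. Measuring y along the incline from the free-surface line, vertical depth h = y·sinθ with sinθ = 0.936672.
With the apex up, the centroid sits 2h/3 = 2 × 2.4/3 = 1.6 m below the apex, so y_c = 5.4 + 1.6 = 7 m and h_c = 7 × 0.936672 = 6.5567 m.
A = ½ × 0.77 × 2.4 = 0.924 m².
Resultant F = γ·h_c·A = 13.33179 × 6.5567 × 0.924 = 80.7692 kN.
I_c = b·h³/36 = 0.77 × 2.4³/36 = 0.29568 m⁴.
Centre of pressure: y_p = y_c + I_c/(y_c·A) = 7 + 0.29568/(7 × 0.924) = 7 + 0.0457143 = 7.04571 m along the plane.

y_p = 7.046 m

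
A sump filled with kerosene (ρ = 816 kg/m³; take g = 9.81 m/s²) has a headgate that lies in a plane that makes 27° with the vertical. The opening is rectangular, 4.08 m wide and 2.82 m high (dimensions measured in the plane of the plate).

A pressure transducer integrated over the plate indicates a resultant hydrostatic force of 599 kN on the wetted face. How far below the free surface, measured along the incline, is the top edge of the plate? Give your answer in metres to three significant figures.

y_top ≈ 5.89 m

γ = ρg = 816 × 9.81 / 1000 = 8.00496 kN/m³.
A = 4.08 × 2.82 = 11.5056 m².
From F = γ·h_c·A, the centroid depth is h_c = 599/(8.00496 × 11.5056) = 6.50367 m.
The plate makes 27° with the vertical, i.e. θ = 90° − 27° = 63° to the horizontal. Measuring y along the incline from the free-surface line, vertical depth h = y·sinθ with sinθ = 0.891007.
Along the incline, y_c = h_c/sinθ = 6.50367/0.891007 = 7.29924 m.
The centroid lies 2.82/2 = 1.41 m below the top edge, so the top edge sits at y_top = 7.29924 − 1.41 = 5.88924 m along the incline.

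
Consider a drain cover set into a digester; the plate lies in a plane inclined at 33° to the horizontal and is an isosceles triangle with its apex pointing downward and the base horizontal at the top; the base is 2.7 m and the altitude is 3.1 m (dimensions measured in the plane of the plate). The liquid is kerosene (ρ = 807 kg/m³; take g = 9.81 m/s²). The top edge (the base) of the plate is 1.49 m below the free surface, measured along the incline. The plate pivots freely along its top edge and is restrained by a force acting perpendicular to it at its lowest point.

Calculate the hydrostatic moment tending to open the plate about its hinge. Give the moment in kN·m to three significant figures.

M ≈ 56.7 kN·m

γ = ρg = 807 × 9.81 / 1000 = 7.91667 kN/m³.
Let θ = 33° be the plate's angle to the horizontal; measure y along the incline from where the plane meets the free surface. Vertical depth h = y·sinθ with sinθ = 0.544639.
With the apex down, the centroid sits h/3 = 3.1/3 = 1.03333 m below the base (the top edge), so y_c = 1.49 + 1.03333 = 2.52333 m and h_c = 2.52333 × 0.544639 = 1.3743 m.
A = ½ × 2.7 × 3.1 = 4.185 m².
Resultant F = γ·h_c·A = 7.91667 × 1.3743 × 4.185 = 45.5323 kN.
I_c = b·h³/36 = 2.7 × 3.1³/36 = 2.23433 m⁴.
Centre of pressure: y_p = y_c + I_c/(y_c·A) = 2.52333 + 2.23433/(2.52333 × 4.185) = 2.52333 + 0.211582 = 2.73491 m along the plane.
The resultant acts 1.03333 + 0.211582 = 1.24491 m (along the plate) below the hinge at the top edge, so the moment about the hinge is M = F × 1.24491 = 45.5323 × 1.24491 = 56.6836 kN·m.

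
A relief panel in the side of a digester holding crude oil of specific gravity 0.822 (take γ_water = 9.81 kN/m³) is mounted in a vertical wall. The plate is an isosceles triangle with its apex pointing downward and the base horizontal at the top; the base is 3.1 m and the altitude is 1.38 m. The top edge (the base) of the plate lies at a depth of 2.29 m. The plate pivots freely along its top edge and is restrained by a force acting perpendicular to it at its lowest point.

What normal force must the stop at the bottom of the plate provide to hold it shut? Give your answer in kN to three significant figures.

P ≈ 17.1 kN

γ = 0.822 × 9.81 = 8.06382 kN/m³.
With the apex down, the centroid sits h/3 = 1.38/3 = 0.46 m below the base (the top edge), so the centroid depth is h_c = 2.29 + 0.46 = 2.75 m.
A = ½ × 3.1 × 1.38 = 2.139 m².
Resultant F = γ·h_c·A = 8.06382 × 2.75 × 2.139 = 47.4334 kN.
I_c = b·h³/36 = 3.1 × 1.38³/36 = 0.226306 m⁴.
Centre of pressure: y_p = y_c + I_c/(y_c·A) = 2.75 + 0.226306/(2.75 × 2.139) = 2.75 + 0.0384727 = 2.78847 m along the plane.
The resultant acts 0.46 + 0.0384727 = 0.498473 m (along the plate) below the hinge at the top edge, so the moment about the hinge is M = F × 0.498473 = 47.4334 × 0.498473 = 23.6443 kN·m.
A normal force at the bottom, 1.38 m from the hinge, must supply this moment: P = 23.6443/1.38 = 17.1336 kN.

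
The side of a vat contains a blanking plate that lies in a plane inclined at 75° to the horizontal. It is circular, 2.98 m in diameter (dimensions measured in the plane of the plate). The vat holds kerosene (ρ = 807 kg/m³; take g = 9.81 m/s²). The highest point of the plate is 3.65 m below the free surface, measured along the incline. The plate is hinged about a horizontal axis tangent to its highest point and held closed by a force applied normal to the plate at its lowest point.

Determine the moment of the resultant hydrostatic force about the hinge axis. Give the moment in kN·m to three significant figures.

γ = ρg = 807 × 9.81 / 1000 = 7.91667 kN/m³.
Let θ = 75° be the plate's angle to the horizontal; measure y along the incline from where the plane meets the free surface. Vertical depth h = y·sinθ with sinθ = 0.965926.
The centroid is at the centre, 1.49 m below the top of the plate, so y_c = 3.65 + 1.49 = 5.14 m and h_c = 5.14 × 0.965926 = 4.96486 m.
A = π(1.49)² = 6.97465 m².
Resultant F = γ·h_c·A = 7.91667 × 4.96486 × 6.97465 = 274.14 kN.
I_c = πr⁴/4 = π × 1.49⁴/4 = 3.87111 m⁴.
Centre of pressure: y_p = y_c + I_c/(y_c·A) = 5.14 + 3.87111/(5.14 × 6.97465) = 5.14 + 0.107982 = 5.24798 m along the plane.
The resultant acts 1.49 + 0.107982 = 1.59798 m (along the plate) below the hinge at the top edge, so the moment about the hinge is M = F × 1.59798 = 274.14 × 1.59798 = 438.07 kN·m.

M ≈ 438 kN·m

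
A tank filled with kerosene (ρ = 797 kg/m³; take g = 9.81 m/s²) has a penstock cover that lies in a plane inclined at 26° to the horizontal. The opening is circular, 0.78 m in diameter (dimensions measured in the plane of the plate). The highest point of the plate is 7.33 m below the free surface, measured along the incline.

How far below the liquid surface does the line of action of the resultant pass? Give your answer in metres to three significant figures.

h_p = 3.39 m

γ = ρg = 797 × 9.81 / 1000 = 7.81857 kN/m³.
Let θ = 26° be the plate's angle to the horizontal; measure y along the incline from where the plane meets the free surface. Vertical depth h = y·sinθ with sinθ = 0.438371.
The centroid is at the centre, 0.39 m below the top of the plate, so y_c = 7.33 + 0.39 = 7.72 m and h_c = 7.72 × 0.438371 = 3.38422 m.
A = π(0.39)² = 0.477836 m².
Resultant F = γ·h_c·A = 7.81857 × 3.38422 × 0.477836 = 12.6434 kN.
I_c = πr⁴/4 = π × 0.39⁴/4 = 0.0181697 m⁴.
Centre of pressure: y_p = y_c + I_c/(y_c·A) = 7.72 + 0.0181697/(7.72 × 0.477836) = 7.72 + 0.00492551 = 7.72493 m along the plane.
Vertically, h_p = y_p·sinθ = 7.72493 × 0.438371 = 3.38639 m.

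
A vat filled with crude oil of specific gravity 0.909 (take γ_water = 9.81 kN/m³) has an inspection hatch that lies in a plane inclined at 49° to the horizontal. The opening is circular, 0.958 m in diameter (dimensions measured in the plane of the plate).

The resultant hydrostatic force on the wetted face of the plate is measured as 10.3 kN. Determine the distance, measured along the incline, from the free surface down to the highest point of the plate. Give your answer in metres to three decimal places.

γ = 0.909 × 9.81 = 8.91729 kN/m³.
A = π(0.479)² = 0.72081 m².
From F = γ·h_c·A, the centroid depth is h_c = 10.3/(8.91729 × 0.72081) = 1.60245 m.
Let θ = 49° be the plate's angle to the horizontal; measure y along the incline from where the plane meets the free surface. Vertical depth h = y·sinθ with sinθ = 0.754710.
Along the incline, y_c = h_c/sinθ = 1.60245/0.754710 = 2.12327 m.
The centroid is at the centre, 0.479 m below the top of the plate, so the highest point sits at y_top = 2.12327 − 0.479 = 1.64427 m along the incline.

y_top ≈ 1.644 m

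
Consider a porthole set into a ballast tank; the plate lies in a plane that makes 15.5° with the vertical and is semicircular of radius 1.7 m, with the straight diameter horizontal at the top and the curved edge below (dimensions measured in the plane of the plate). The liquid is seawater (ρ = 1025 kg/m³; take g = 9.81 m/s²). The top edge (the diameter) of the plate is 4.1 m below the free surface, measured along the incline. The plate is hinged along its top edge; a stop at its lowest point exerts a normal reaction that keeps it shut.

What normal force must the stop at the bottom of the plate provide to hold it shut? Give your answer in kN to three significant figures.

P ≈ 95.2 kN

γ = ρg = 1025 × 9.81 / 1000 = 10.05525 kN/m³.
The plate makes 15.5° with the vertical, i.e. θ = 90° − 15.5° = 74.5° to the horizontal. Measuring y along the incline from the free-surface line, vertical depth h = y·sinθ with sinθ = 0.963630.
The centroid of a semicircle lies 4r/(3π) = 0.721502 m from the diameter, here below the top edge, so y_c = 4.1 + 0.721502 = 4.8215 m and h_c = 4.8215 × 0.963630 = 4.64614 m.
A = πr²/2 = π × 1.7²/2 = 4.5396 m².
Resultant F = γ·h_c·A = 10.05525 × 4.64614 × 4.5396 = 212.081 kN.
I_c = (π/8 − 8/(9π))·r⁴ = 0.109757 × 1.7⁴ = 0.916701 m⁴.
Centre of pressure: y_p = y_c + I_c/(y_c·A) = 4.8215 + 0.916701/(4.8215 × 4.5396) = 4.8215 + 0.0418821 = 4.86338 m along the plane.
The resultant acts 0.721502 + 0.0418821 = 0.763384 m (along the plate) below the hinge at the top edge, so the moment about the hinge is M = F × 0.763384 = 212.081 × 0.763384 = 161.899 kN·m.
A normal force at the bottom, 1.7 m from the hinge, must supply this moment: P = 161.899/1.7 = 95.2347 kN.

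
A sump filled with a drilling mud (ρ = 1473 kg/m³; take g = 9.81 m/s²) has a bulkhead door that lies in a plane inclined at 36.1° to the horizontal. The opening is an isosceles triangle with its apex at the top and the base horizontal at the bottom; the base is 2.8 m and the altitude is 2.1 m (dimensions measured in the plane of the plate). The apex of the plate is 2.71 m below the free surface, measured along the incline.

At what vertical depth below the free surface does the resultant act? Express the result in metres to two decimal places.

γ = ρg = 1473 × 9.81 / 1000 = 14.45013 kN/m³.
Let θ = 36.1° be the plate's angle to the horizontal; measure y along the incline from where the plane meets the free surface. Vertical depth h = y·sinθ with sinθ = 0.589196.
With the apex up, the centroid sits 2h/3 = 2 × 2.1/3 = 1.4 m below the apex, so y_c = 2.71 + 1.4 = 4.11 m and h_c = 4.11 × 0.589196 = 2.4216 m.
A = ½ × 2.8 × 2.1 = 2.94 m².
Resultant F = γ·h_c·A = 14.45013 × 2.4216 × 2.94 = 102.878 kN.
I_c = b·h³/36 = 2.8 × 2.1³/36 = 0.7203 m⁴.
Centre of pressure: y_p = y_c + I_c/(y_c·A) = 4.11 + 0.7203/(4.11 × 2.94) = 4.11 + 0.0596107 = 4.16961 m along the plane.
Vertically, h_p = y_p·sinθ = 4.16961 × 0.589196 = 2.45672 m.

h_p = 2.46 m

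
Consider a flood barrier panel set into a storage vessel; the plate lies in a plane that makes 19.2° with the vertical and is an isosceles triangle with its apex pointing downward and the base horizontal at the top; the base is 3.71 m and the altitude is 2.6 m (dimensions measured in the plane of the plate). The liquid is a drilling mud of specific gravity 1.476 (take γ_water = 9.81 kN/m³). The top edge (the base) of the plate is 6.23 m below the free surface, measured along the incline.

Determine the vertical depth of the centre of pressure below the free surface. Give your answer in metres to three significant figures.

h_p = 6.75 m

γ = 1.476 × 9.81 = 14.47956 kN/m³.
The plate makes 19.2° with the vertical, i.e. θ = 90° − 19.2° = 70.8° to the horizontal. Measuring y along the incline from the free-surface line, vertical depth h = y·sinθ with sinθ = 0.944376.
With the apex down, the centroid sits h/3 = 2.6/3 = 0.866667 m below the base (the top edge), so y_c = 6.23 + 0.866667 = 7.09667 m and h_c = 7.09667 × 0.944376 = 6.70192 m.
A = ½ × 3.71 × 2.6 = 4.823 m².
Resultant F = γ·h_c·A = 14.47956 × 6.70192 × 4.823 = 468.028 kN.
I_c = b·h³/36 = 3.71 × 2.6³/36 = 1.8113 m⁴.
Centre of pressure: y_p = y_c + I_c/(y_c·A) = 7.09667 + 1.8113/(7.09667 × 4.823) = 7.09667 + 0.0529198 = 7.14959 m along the plane.
Vertically, h_p = y_p·sinθ = 7.14959 × 0.944376 = 6.7519 m.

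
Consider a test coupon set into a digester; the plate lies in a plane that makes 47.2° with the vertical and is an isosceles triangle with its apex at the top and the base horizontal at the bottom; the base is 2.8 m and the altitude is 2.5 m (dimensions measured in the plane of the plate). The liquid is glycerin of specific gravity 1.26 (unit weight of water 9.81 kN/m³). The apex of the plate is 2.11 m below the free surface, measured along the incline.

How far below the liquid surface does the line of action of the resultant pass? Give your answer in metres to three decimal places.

γ = 1.26 × 9.81 = 12.3606 kN/m³.
The plate makes 47.2° with the vertical, i.e. θ = 90° − 47.2° = 42.8° to the horizontal. Measuring y along the incline from the free-surface line, vertical depth h = y·sinθ with sinθ = 0.679441.
With the apex up, the centroid sits 2h/3 = 2 × 2.5/3 = 1.66667 m below the apex, so y_c = 2.11 + 1.66667 = 3.77667 m and h_c = 3.77667 × 0.679441 = 2.56602 m.
A = ½ × 2.8 × 2.5 = 3.5 m².
Resultant F = γ·h_c·A = 12.3606 × 2.56602 × 3.5 = 111.011 kN.
I_c = b·h³/36 = 2.8 × 2.5³/36 = 1.21528 m⁴.
Centre of pressure: y_p = y_c + I_c/(y_c·A) = 3.77667 + 1.21528/(3.77667 × 3.5) = 3.77667 + 0.0919389 = 3.86861 m along the plane.
Vertically, h_p = y_p·sinθ = 3.86861 × 0.679441 = 2.62849 m.

h_p = 2.628 m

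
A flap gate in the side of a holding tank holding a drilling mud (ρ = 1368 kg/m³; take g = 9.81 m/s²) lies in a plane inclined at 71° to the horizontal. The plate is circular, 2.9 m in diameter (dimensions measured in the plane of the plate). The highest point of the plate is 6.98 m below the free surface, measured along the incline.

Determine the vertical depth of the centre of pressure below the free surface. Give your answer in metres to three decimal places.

h_p = 8.030 m

γ = ρg = 1368 × 9.81 / 1000 = 13.42008 kN/m³.
Let θ = 71° be the plate's angle to the horizontal; measure y along the incline from where the plane meets the free surface. Vertical depth h = y·sinθ with sinθ = 0.945519.
The centroid is at the centre, 1.45 m below the top of the plate, so y_c = 6.98 + 1.45 = 8.43 m and h_c = 8.43 × 0.945519 = 7.97073 m.
A = π(1.45)² = 6.6052 m².
Resultant F = γ·h_c·A = 13.42008 × 7.97073 × 6.6052 = 706.544 kN.
I_c = πr⁴/4 = π × 1.45⁴/4 = 3.47186 m⁴.
Centre of pressure: y_p = y_c + I_c/(y_c·A) = 8.43 + 3.47186/(8.43 × 6.6052) = 8.43 + 0.0623518 = 8.49235 m along the plane.
Vertically, h_p = y_p·sinθ = 8.49235 × 0.945519 = 8.02968 m.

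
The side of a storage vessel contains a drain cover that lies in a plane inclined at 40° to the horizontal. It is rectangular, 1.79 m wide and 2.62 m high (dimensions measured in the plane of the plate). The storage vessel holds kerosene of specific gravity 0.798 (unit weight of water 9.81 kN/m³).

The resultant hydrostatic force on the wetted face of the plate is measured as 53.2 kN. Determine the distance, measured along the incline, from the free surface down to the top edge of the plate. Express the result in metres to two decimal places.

γ = 0.798 × 9.81 = 7.82838 kN/m³.
A = 1.79 × 2.62 = 4.6898 m².
From F = γ·h_c·A, the centroid depth is h_c = 53.2/(7.82838 × 4.6898) = 1.44906 m.
Let θ = 40° be the plate's angle to the horizontal; measure y along the incline from where the plane meets the free surface. Vertical depth h = y·sinθ with sinθ = 0.642788.
Along the incline, y_c = h_c/sinθ = 1.44906/0.642788 = 2.25434 m.
The centroid lies 2.62/2 = 1.31 m below the top edge, so the top edge sits at y_top = 2.25434 − 1.31 = 0.94434 m along the incline.

y_top ≈ 0.94 m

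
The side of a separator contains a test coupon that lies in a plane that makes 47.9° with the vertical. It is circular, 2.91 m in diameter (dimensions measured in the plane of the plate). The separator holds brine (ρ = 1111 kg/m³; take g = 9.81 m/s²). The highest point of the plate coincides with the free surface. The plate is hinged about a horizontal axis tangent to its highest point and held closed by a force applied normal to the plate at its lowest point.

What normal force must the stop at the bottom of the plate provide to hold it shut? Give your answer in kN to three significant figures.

γ = ρg = 1111 × 9.81 / 1000 = 10.89891 kN/m³.
The plate makes 47.9° with the vertical, i.e. θ = 90° − 47.9° = 42.1° to the horizontal. Measuring y along the incline from the free-surface line, vertical depth h = y·sinθ with sinθ = 0.670427.
The centroid is at the centre, 1.455 m below the top of the plate, so y_c = 1.455 m and h_c = 1.455 × 0.670427 = 0.975471 m.
A = π(1.455)² = 6.65083 m².
Resultant F = γ·h_c·A = 10.89891 × 0.975471 × 6.65083 = 70.7088 kN.
I_c = πr⁴/4 = π × 1.455⁴/4 = 3.51999 m⁴.
Centre of pressure: y_p = y_c + I_c/(y_c·A) = 1.455 + 3.51999/(1.455 × 6.65083) = 1.455 + 0.36375 = 1.81875 m along the plane.
The resultant acts 1.455 + 0.36375 = 1.81875 m (along the plate) below the hinge at the top edge, so the moment about the hinge is M = F × 1.81875 = 70.7088 × 1.81875 = 128.602 kN·m.
A normal force at the bottom, 2.91 m from the hinge, must supply this moment: P = 128.602/2.91 = 44.1931 kN.

P ≈ 44.2 kN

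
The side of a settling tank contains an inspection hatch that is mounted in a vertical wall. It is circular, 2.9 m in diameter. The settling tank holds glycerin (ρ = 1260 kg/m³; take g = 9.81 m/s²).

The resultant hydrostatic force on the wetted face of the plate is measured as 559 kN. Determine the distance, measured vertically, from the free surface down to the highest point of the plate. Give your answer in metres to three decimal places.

γ = ρg = 1260 × 9.81 / 1000 = 12.3606 kN/m³.
A = π(1.45)² = 6.6052 m².
From F = γ·h_c·A, the centroid depth is h_c = 559/(12.3606 × 6.6052) = 6.84678 m.
The centroid is at the centre, 1.45 m below the top of the plate, so the highest point sits at h_top = 6.84678 − 1.45 = 5.39678 m below the surface.

d_top ≈ 5.397 m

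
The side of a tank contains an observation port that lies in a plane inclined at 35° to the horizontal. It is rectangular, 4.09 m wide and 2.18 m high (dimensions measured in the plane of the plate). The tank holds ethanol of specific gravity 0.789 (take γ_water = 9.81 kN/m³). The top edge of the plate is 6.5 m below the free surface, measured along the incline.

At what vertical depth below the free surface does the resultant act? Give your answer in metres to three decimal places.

γ = 0.789 × 9.81 = 7.74009 kN/m³.
Let θ = 35° be the plate's angle to the horizontal; measure y along the incline from where the plane meets the free surface. Vertical depth h = y·sinθ with sinθ = 0.573576.
The centroid lies 2.18/2 = 1.09 m below the top edge, so y_c = 6.5 + 1.09 = 7.59 m and h_c = 7.59 × 0.573576 = 4.35344 m.
A = 4.09 × 2.18 = 8.9162 m².
Resultant F = γ·h_c·A = 7.74009 × 4.35344 × 8.9162 = 300.44 kN.
I_c = b·h³/12 = 4.09 × 2.18³/12 = 3.53111 m⁴.
Centre of pressure: y_p = y_c + I_c/(y_c·A) = 7.59 + 3.53111/(7.59 × 8.9162) = 7.59 + 0.0521783 = 7.64218 m along the plane.
Vertically, h_p = y_p·sinθ = 7.64218 × 0.573576 = 4.38337 m.

h_p = 4.383 m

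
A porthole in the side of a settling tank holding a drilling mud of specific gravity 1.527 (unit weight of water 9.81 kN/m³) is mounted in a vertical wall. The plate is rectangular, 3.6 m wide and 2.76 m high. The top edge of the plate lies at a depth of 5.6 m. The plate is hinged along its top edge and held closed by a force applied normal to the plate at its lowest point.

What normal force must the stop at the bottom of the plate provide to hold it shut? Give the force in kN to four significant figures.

γ = 1.527 × 9.81 = 14.97987 kN/m³.
The centroid lies 2.76/2 = 1.38 m below the top edge, so the centroid depth is h_c = 5.6 + 1.38 = 6.98 m.
A = 3.6 × 2.76 = 9.936 m².
Resultant F = γ·h_c·A = 14.97987 × 6.98 × 9.936 = 1038.9 kN.
I_c = b·h³/12 = 3.6 × 2.76³/12 = 6.30737 m⁴.
Centre of pressure: y_p = y_c + I_c/(y_c·A) = 6.98 + 6.30737/(6.98 × 9.936) = 6.98 + 0.0909455 = 7.07095 m along the plane.
The resultant acts 1.38 + 0.0909455 = 1.47095 m (along the plate) below the hinge at the top edge, so the moment about the hinge is M = F × 1.47095 = 1038.9 × 1.47095 = 1528.17 kN·m.
A normal force at the bottom, 2.76 m from the hinge, must supply this moment: P = 1528.17/2.76 = 553.685 kN.

P ≈ 553.7 kN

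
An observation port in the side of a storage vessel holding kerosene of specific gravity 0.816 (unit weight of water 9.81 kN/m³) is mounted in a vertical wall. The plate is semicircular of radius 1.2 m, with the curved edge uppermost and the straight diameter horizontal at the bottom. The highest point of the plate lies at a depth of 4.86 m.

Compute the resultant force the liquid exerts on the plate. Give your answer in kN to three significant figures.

γ = 0.816 × 9.81 = 8.00496 kN/m³.
The centroid lies 4r/(3π) = 0.509296 m above the diameter, so r − 4r/(3π) = 1.2 − 0.509296 = 0.690704 m below the topmost point, so the centroid depth is h_c = 4.86 + 0.690704 = 5.5507 m.
A = πr²/2 = π × 1.2²/2 = 2.26195 m².
Resultant F = γ·h_c·A = 8.00496 × 5.5507 × 2.26195 = 100.506 kN.

F ≈ 101 kN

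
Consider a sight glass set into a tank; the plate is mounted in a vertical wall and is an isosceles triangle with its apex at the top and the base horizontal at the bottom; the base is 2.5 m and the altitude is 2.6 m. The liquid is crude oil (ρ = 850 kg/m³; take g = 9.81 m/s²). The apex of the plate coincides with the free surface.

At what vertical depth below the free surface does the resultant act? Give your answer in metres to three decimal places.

h_p = 1.950 m

γ = ρg = 850 × 9.81 / 1000 = 8.3385 kN/m³.
With the apex up, the centroid sits 2h/3 = 2 × 2.6/3 = 1.73333 m below the apex, so the centroid depth is h_c = 1.73333 m.
A = ½ × 2.5 × 2.6 = 3.25 m².
Resultant F = γ·h_c·A = 8.3385 × 1.73333 × 3.25 = 46.9735 kN.
I_c = b·h³/36 = 2.5 × 2.6³/36 = 1.22056 m⁴.
Centre of pressure: y_p = y_c + I_c/(y_c·A) = 1.73333 + 1.22056/(1.73333 × 3.25) = 1.73333 + 0.216668 = 1.95 m along the plane.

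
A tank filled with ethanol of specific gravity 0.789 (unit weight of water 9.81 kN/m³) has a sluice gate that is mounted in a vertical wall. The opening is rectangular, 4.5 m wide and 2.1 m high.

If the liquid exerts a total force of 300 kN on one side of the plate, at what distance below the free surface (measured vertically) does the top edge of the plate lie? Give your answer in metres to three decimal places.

γ = 0.789 × 9.81 = 7.74009 kN/m³.
A = 4.5 × 2.1 = 9.45 m².
From F = γ·h_c·A, the centroid depth is h_c = 300/(7.74009 × 9.45) = 4.10151 m.
The centroid lies 2.1/2 = 1.05 m below the top edge, so the top edge sits at h_top = 4.10151 − 1.05 = 3.05151 m below the surface.

d_top ≈ 3.052 m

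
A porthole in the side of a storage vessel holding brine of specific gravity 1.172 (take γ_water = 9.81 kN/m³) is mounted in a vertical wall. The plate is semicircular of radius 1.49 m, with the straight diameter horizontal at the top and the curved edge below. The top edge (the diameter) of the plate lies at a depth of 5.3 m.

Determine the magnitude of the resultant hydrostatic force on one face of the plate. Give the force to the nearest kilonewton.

F ≈ 238 kN

γ = 1.172 × 9.81 = 11.49732 kN/m³.
The centroid of a semicircle lies 4r/(3π) = 0.632376 m from the diameter, here below the top edge, so the centroid depth is h_c = 5.3 + 0.632376 = 5.93238 m.
A = πr²/2 = π × 1.49²/2 = 3.48732 m².
Resultant F = γ·h_c·A = 11.49732 × 5.93238 × 3.48732 = 237.858 kN.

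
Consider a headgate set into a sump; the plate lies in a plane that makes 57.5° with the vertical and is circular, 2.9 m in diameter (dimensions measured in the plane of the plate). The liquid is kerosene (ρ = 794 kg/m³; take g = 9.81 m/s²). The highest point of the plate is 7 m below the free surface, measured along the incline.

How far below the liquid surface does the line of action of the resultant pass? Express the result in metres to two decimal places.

γ = ρg = 794 × 9.81 / 1000 = 7.78914 kN/m³.
The plate makes 57.5° with the vertical, i.e. θ = 90° − 57.5° = 32.5° to the horizontal. Measuring y along the incline from the free-surface line, vertical depth h = y·sinθ with sinθ = 0.537300.
The centroid is at the centre, 1.45 m below the top of the plate, so y_c = 7 + 1.45 = 8.45 m and h_c = 8.45 × 0.537300 = 4.54018 m.
A = π(1.45)² = 6.6052 m².
Resultant F = γ·h_c·A = 7.78914 × 4.54018 × 6.6052 = 233.587 kN.
I_c = πr⁴/4 = π × 1.45⁴/4 = 3.47186 m⁴.
Centre of pressure: y_p = y_c + I_c/(y_c·A) = 8.45 + 3.47186/(8.45 × 6.6052) = 8.45 + 0.0622042 = 8.5122 m along the plane.
Vertically, h_p = y_p·sinθ = 8.5122 × 0.537300 = 4.57361 m.

h_p = 4.57 m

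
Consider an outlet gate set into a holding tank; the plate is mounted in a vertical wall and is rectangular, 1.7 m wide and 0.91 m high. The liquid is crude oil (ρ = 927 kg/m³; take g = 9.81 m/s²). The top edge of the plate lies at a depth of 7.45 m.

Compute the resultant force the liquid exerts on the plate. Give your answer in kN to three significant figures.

F ≈ 111 kN

γ = ρg = 927 × 9.81 / 1000 = 9.09387 kN/m³.
The centroid lies 0.91/2 = 0.455 m below the top edge, so the centroid depth is h_c = 7.45 + 0.455 = 7.905 m.
A = 1.7 × 0.91 = 1.547 m².
Resultant F = γ·h_c·A = 9.09387 × 7.905 × 1.547 = 111.209 kN.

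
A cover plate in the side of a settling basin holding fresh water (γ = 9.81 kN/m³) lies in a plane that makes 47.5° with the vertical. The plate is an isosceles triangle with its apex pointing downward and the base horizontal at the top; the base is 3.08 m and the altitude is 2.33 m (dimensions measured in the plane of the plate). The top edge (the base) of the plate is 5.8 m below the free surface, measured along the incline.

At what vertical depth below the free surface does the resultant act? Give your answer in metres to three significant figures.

γ = 9.81 kN/m³.
The plate makes 47.5° with the vertical, i.e. θ = 90° − 47.5° = 42.5° to the horizontal. Measuring y along the incline from the free-surface line, vertical depth h = y·sinθ with sinθ = 0.675590.
With the apex down, the centroid sits h/3 = 2.33/3 = 0.776667 m below the base (the top edge), so y_c = 5.8 + 0.776667 = 6.57667 m and h_c = 6.57667 × 0.675590 = 4.44313 m.
A = ½ × 3.08 × 2.33 = 3.5882 m².
Resultant F = γ·h_c·A = 9.81 × 4.44313 × 3.5882 = 156.399 kN.
I_c = b·h³/36 = 3.08 × 2.33³/36 = 1.08222 m⁴.
Centre of pressure: y_p = y_c + I_c/(y_c·A) = 6.57667 + 1.08222/(6.57667 × 3.5882) = 6.57667 + 0.0458599 = 6.62253 m along the plane.
Vertically, h_p = y_p·sinθ = 6.62253 × 0.675590 = 4.47412 m.

h_p = 4.47 m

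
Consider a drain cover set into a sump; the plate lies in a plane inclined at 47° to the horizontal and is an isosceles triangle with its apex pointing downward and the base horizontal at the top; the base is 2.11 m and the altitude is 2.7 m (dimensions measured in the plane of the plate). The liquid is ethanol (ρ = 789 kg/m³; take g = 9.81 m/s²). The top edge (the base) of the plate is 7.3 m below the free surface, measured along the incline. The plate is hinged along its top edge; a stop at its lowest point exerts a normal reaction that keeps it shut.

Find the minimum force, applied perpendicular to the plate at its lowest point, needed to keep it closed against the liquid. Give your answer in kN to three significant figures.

γ = ρg = 789 × 9.81 / 1000 = 7.74009 kN/m³.
Let θ = 47° be the plate's angle to the horizontal; measure y along the incline from where the plane meets the free surface. Vertical depth h = y·sinθ with sinθ = 0.731354.
With the apex down, the centroid sits h/3 = 2.7/3 = 0.9 m below the base (the top edge), so y_c = 7.3 + 0.9 = 8.2 m and h_c = 8.2 × 0.731354 = 5.9971 m.
A = ½ × 2.11 × 2.7 = 2.8485 m².
Resultant F = γ·h_c·A = 7.74009 × 5.9971 × 2.8485 = 132.222 kN.
I_c = b·h³/36 = 2.11 × 2.7³/36 = 1.15364 m⁴.
Centre of pressure: y_p = y_c + I_c/(y_c·A) = 8.2 + 1.15364/(8.2 × 2.8485) = 8.2 + 0.0493901 = 8.24939 m along the plane.
The resultant acts 0.9 + 0.0493901 = 0.94939 m (along the plate) below the hinge at the top edge, so the moment about the hinge is M = F × 0.94939 = 132.222 × 0.94939 = 125.53 kN·m.
A normal force at the bottom, 2.7 m from the hinge, must supply this moment: P = 125.53/2.7 = 46.4926 kN.

P ≈ 46.5 kN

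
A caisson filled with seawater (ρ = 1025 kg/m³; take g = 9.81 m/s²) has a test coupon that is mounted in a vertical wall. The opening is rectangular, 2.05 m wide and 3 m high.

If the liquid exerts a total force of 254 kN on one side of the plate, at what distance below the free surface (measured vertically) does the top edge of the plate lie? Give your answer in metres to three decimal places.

γ = ρg = 1025 × 9.81 / 1000 = 10.05525 kN/m³.
A = 2.05 × 3 = 6.15 m².
From F = γ·h_c·A, the centroid depth is h_c = 254/(10.05525 × 6.15) = 4.10739 m.
The centroid lies 3/2 = 1.5 m below the top edge, so the top edge sits at h_top = 4.10739 − 1.5 = 2.60739 m below the surface.

d_top ≈ 2.607 m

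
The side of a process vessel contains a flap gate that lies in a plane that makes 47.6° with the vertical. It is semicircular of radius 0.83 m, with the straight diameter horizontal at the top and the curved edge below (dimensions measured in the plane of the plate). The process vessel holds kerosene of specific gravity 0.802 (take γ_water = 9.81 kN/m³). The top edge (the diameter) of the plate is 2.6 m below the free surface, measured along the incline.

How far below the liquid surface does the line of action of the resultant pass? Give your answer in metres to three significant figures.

γ = 0.802 × 9.81 = 7.86762 kN/m³.
The plate makes 47.6° with the vertical, i.e. θ = 90° − 47.6° = 42.4° to the horizontal. Measuring y along the incline from the free-surface line, vertical depth h = y·sinθ with sinθ = 0.674302.
The centroid of a semicircle lies 4r/(3π) = 0.352263 m from the diameter, here below the top edge, so y_c = 2.6 + 0.352263 = 2.95226 m and h_c = 2.95226 × 0.674302 = 1.99071 m.
A = πr²/2 = π × 0.83²/2 = 1.08212 m².
Resultant F = γ·h_c·A = 7.86762 × 1.99071 × 1.08212 = 16.9483 kN.
I_c = (π/8 − 8/(9π))·r⁴ = 0.109757 × 0.83⁴ = 0.0520888 m⁴.
Centre of pressure: y_p = y_c + I_c/(y_c·A) = 2.95226 + 0.0520888/(2.95226 × 1.08212) = 2.95226 + 0.0163048 = 2.96856 m along the plane.
Vertically, h_p = y_p·sinθ = 2.96856 × 0.674302 = 2.00171 m.

h_p = 2.00 m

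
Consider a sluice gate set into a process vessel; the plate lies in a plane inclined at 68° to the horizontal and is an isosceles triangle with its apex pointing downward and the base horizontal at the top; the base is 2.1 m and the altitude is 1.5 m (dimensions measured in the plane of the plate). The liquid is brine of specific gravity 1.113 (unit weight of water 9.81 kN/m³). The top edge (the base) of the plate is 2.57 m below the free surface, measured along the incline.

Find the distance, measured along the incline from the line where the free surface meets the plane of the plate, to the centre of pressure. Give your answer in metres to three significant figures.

γ = 1.113 × 9.81 = 10.91853 kN/m³.
Let θ = 68° be the plate's angle to the horizontal; measure y along the incline from where the plane meets the free surface. Vertical depth h = y·sinθ with sinθ = 0.927184.
With the apex down, the centroid sits h/3 = 1.5/3 = 0.5 m below the base (the top edge), so y_c = 2.57 + 0.5 = 3.07 m and h_c = 3.07 × 0.927184 = 2.84645 m.
A = ½ × 2.1 × 1.5 = 1.575 m².
Resultant F = γ·h_c·A = 10.91853 × 2.84645 × 1.575 = 48.9495 kN.
I_c = b·h³/36 = 2.1 × 1.5³/36 = 0.196875 m⁴.
Centre of pressure: y_p = y_c + I_c/(y_c·A) = 3.07 + 0.196875/(3.07 × 1.575) = 3.07 + 0.0407166 = 3.11072 m along the plane.

y_p = 3.11 m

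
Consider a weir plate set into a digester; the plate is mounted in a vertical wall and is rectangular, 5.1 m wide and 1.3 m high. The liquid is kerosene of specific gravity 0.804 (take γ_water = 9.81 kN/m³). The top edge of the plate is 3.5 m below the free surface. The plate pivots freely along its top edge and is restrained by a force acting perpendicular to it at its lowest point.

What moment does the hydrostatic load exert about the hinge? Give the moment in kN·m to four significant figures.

M ≈ 148.4 kN·m

γ = 0.804 × 9.81 = 7.88724 kN/m³.
The centroid lies 1.3/2 = 0.65 m below the top edge, so the centroid depth is h_c = 3.5 + 0.65 = 4.15 m.
A = 5.1 × 1.3 = 6.63 m².
Resultant F = γ·h_c·A = 7.88724 × 4.15 × 6.63 = 217.013 kN.
I_c = b·h³/12 = 5.1 × 1.3³/12 = 0.933725 m⁴.
Centre of pressure: y_p = y_c + I_c/(y_c·A) = 4.15 + 0.933725/(4.15 × 6.63) = 4.15 + 0.0339357 = 4.18394 m along the plane.
The resultant acts 0.65 + 0.0339357 = 0.683936 m (along the plate) below the hinge at the top edge, so the moment about the hinge is M = F × 0.683936 = 217.013 × 0.683936 = 148.423 kN·m.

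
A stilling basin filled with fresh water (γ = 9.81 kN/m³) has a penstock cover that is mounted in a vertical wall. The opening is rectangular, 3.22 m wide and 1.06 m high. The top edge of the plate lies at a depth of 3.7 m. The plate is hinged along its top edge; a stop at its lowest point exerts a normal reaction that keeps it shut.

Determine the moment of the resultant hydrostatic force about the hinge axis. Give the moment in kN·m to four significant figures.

γ = 9.81 kN/m³.
The centroid lies 1.06/2 = 0.53 m below the top edge, so the centroid depth is h_c = 3.7 + 0.53 = 4.23 m.
A = 3.22 × 1.06 = 3.4132 m².
Resultant F = γ·h_c·A = 9.81 × 4.23 × 3.4132 = 141.635 kN.
I_c = b·h³/12 = 3.22 × 1.06³/12 = 0.319589 m⁴.
Centre of pressure: y_p = y_c + I_c/(y_c·A) = 4.23 + 0.319589/(4.23 × 3.4132) = 4.23 + 0.0221355 = 4.25214 m along the plane.
The resultant acts 0.53 + 0.0221355 = 0.552136 m (along the plate) below the hinge at the top edge, so the moment about the hinge is M = F × 0.552136 = 141.635 × 0.552136 = 78.2018 kN·m.

M ≈ 78.20 kN·m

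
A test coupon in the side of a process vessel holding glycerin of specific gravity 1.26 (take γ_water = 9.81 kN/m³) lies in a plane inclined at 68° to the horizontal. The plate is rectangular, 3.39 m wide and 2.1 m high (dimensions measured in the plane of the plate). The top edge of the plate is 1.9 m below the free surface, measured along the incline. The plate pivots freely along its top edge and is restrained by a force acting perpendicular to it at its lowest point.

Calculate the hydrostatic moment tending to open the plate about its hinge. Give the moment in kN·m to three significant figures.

γ = 1.26 × 9.81 = 12.3606 kN/m³.
Let θ = 68° be the plate's angle to the horizontal; measure y along the incline from where the plane meets the free surface. Vertical depth h = y·sinθ with sinθ = 0.927184.
The centroid lies 2.1/2 = 1.05 m below the top edge, so y_c = 1.9 + 1.05 = 2.95 m and h_c = 2.95 × 0.927184 = 2.73519 m.
A = 3.39 × 2.1 = 7.119 m².
Resultant F = γ·h_c·A = 12.3606 × 2.73519 × 7.119 = 240.683 kN.
I_c = b·h³/12 = 3.39 × 2.1³/12 = 2.61623 m⁴.
Centre of pressure: y_p = y_c + I_c/(y_c·A) = 2.95 + 2.61623/(2.95 × 7.119) = 2.95 + 0.124576 = 3.07458 m along the plane.
The resultant acts 1.05 + 0.124576 = 1.17458 m (along the plate) below the hinge at the top edge, so the moment about the hinge is M = F × 1.17458 = 240.683 × 1.17458 = 282.701 kN·m.

M ≈ 283 kN·m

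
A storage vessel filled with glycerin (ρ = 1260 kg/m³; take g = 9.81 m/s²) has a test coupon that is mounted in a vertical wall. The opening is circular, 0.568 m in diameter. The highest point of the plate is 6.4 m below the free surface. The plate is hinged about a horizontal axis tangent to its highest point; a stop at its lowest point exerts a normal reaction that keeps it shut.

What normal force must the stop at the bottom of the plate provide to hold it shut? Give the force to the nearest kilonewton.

P ≈ 11 kN

γ = ρg = 1260 × 9.81 / 1000 = 12.3606 kN/m³.
The centroid is at the centre, 0.284 m below the top of the plate, so the centroid depth is h_c = 6.4 + 0.284 = 6.684 m.
A = π(0.284)² = 0.253388 m².
Resultant F = γ·h_c·A = 12.3606 × 6.684 × 0.253388 = 20.9345 kN.
I_c = πr⁴/4 = π × 0.284⁴/4 = 0.00510932 m⁴.
Centre of pressure: y_p = y_c + I_c/(y_c·A) = 6.684 + 0.00510932/(6.684 × 0.253388) = 6.684 + 0.00301676 = 6.68702 m along the plane.
The resultant acts 0.284 + 0.00301676 = 0.287017 m (along the plate) below the hinge at the top edge, so the moment about the hinge is M = F × 0.287017 = 20.9345 × 0.287017 = 6.00856 kN·m.
A normal force at the bottom, 0.568 m from the hinge, must supply this moment: P = 6.00856/0.568 = 10.5785 kN.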